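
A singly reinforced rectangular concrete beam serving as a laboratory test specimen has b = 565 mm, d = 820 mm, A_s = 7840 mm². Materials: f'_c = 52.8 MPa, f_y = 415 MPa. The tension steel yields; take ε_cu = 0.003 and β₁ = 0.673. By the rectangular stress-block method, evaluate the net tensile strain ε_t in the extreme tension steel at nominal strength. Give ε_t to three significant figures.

ε_t ≈ 0.00990

a = A_s f_y/(0.85 f'_c b) = 128.31 mm.
β₁ = 0.673, so c = a/β₁ = 128.31/0.673 = 190.65 mm.
From the linear strain diagram with ε_cu = 0.003: ε_t = 0.003 (d − c)/c = 0.003 × (820 − 190.65)/190.65 = 0.00990.
Since ε_t ≥ 0.005, the section is tension-controlled.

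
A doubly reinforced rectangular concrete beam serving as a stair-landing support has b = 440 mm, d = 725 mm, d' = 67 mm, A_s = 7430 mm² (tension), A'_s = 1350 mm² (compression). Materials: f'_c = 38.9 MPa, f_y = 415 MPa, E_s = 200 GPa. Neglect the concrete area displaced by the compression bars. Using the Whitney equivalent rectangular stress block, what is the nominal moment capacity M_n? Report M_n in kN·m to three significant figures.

Assume both tension and compression steel yield.
Net tension couple steel: A_s − A'_s = 6080 mm².
a = (A_s − A'_s) f_y / (0.85 f'_c b) = 2523200/(0.85 × 38.9 × 440) = 173.43 mm.
c = a/β₁ = 173.43/0.772 = 224.65 mm; ε'_s = 0.003(c − d')/c = 0.0021 ≥ f_y/E_s = 0.0021, so compression steel does yield.
M_n = (A_s − A'_s) f_y (d − a/2) + A'_s f_y (d − d') = [2523200 × (725 − 86.715) + 560250 × (725 − 67)] × 10⁻⁶ = 1610.52 + 368.64 = 1979.16 kN·m.

M_n ≈ 1980 kN·m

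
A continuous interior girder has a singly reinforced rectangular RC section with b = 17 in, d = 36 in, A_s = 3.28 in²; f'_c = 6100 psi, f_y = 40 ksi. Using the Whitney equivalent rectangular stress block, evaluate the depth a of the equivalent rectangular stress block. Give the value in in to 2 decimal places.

T = A_s f_y = 3.28 × 40 = 131.2 kips.
a = T/(0.85 f'_c b) = 131.2/(0.85 × 6.1 × 17) = 1.49 in.

a ≈ 1.49 in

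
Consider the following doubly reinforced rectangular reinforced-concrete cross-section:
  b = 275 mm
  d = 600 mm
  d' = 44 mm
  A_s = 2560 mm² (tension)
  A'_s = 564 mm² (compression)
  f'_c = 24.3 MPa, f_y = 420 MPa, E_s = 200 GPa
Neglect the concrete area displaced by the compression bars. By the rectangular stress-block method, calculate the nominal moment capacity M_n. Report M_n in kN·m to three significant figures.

M_n ≈ 573 kN·m

Assume both tension and compression steel yield.
Net tension couple steel: A_s − A'_s = 1996 mm².
a = (A_s − A'_s) f_y / (0.85 f'_c b) = 838320/(0.85 × 24.3 × 275) = 147.59 mm.
c = a/β₁ = 147.59/0.85 = 173.64 mm; ε'_s = 0.003(c − d')/c = 0.0022 ≥ f_y/E_s = 0.0021, so compression steel does yield.
M_n = (A_s − A'_s) f_y (d − a/2) + A'_s f_y (d − d') = [838320 × (600 − 73.795) + 236880 × (600 − 44)] × 10⁻⁶ = 441.13 + 131.71 = 572.84 kN·m.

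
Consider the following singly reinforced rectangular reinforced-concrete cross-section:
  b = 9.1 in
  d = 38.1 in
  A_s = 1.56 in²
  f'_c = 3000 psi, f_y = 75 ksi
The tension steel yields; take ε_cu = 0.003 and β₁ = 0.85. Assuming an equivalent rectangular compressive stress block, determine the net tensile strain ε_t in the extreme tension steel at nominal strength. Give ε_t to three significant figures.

a = A_s f_y/(0.85 f'_c b) = 5.042 in.
β₁ = 0.85, so c = a/β₁ = 5.042/0.85 = 5.932 in.
From the linear strain diagram with ε_cu = 0.003: ε_t = 0.003 (d − c)/c = 0.003 × (38.1 − 5.932)/5.932 = 0.0163.
Since ε_t ≥ 0.005, the section is tension-controlled.

ε_t ≈ 0.0163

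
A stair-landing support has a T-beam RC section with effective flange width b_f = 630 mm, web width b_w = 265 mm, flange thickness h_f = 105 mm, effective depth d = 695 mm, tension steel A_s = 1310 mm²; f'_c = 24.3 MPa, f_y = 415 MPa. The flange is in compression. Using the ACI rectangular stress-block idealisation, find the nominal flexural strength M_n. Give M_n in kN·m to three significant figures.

M_n ≈ 366 kN·m

Tension: T = A_s f_y = 1310 × 415 = 543650 N.
Try a within the flange: a = T/(0.85 f'_c b_f) = 543650/(0.85 × 24.3 × 630) = 41.78 mm.
Since a = 41.78 ≤ h_f = 105 mm, the stress block lies entirely in the flange; analyse as a rectangular beam of width b_f.
M_n = T(d − a/2) = 543650 × (695 − 20.89) = 366.48 × 10⁶ N·mm.
M_n = 366.48 kN·m.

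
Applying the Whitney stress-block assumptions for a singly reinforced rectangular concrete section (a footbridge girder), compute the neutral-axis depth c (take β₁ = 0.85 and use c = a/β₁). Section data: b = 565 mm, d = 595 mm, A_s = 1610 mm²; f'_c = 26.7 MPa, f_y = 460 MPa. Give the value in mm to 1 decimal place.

c ≈ 67.9 mm

T = A_s f_y = 1610 × 460 = 740600 N = 740.6 kN.
Setting C = 0.85 f'_c a b equal to T: a = 740600/(0.85 × 26.7 × 565) = 57.757 mm.
With β₁ = 0.85, c = a/β₁ = 57.757/0.85 = 67.9 mm.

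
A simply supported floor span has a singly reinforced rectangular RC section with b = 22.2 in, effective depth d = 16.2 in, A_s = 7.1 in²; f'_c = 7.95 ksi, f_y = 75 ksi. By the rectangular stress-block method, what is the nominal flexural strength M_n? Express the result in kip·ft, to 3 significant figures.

M_n ≈ 640 kip·ft

T = A_s f_y = 7.1 × 75 = 532.5 kips.
a = T/(0.85 f'_c b) = 532.5/(0.85 × 7.95 × 22.2) = 3.550 in.
M_n = T(d − a/2) = 532.5 × (16.2 − 1.775) = 7681.3 kip·in = 7681.3/12 = 640.11 kip·ft.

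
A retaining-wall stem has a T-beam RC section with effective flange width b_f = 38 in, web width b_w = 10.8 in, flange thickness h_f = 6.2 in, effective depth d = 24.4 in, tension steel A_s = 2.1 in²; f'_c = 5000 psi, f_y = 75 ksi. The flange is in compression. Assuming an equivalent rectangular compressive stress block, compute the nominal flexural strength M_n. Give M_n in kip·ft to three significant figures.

M_n ≈ 314 kip·ft

Tension: T = A_s f_y = 2.1 × 75 = 157.5 kips.
Try a within the flange: a = T/(0.85 f'_c b_f) = 157.5/(0.85 × 5 × 38) = 0.975 in.
Since a = 0.975 ≤ h_f = 6.2 in, the stress block lies entirely in the flange; analyse as a rectangular beam of width b_f.
M_n = T(d − a/2) = 157.5 × (24.4 − 0.4875) = 3766.2 kip·in.
M_n = 3766.2/12 = 313.85 kip·ft.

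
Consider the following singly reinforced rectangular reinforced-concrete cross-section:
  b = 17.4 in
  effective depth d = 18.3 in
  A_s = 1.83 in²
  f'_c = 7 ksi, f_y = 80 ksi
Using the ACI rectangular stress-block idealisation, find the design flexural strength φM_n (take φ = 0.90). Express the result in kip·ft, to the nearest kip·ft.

φM_n ≈ 193 kip·ft

T = A_s f_y = 1.83 × 80 = 146.4 kips.
a = T/(0.85 f'_c b) = 146.4/(0.85 × 7 × 17.4) = 1.414 in.
M_n = T(d − a/2) = 146.4 × (18.3 − 0.707) = 2575.6 kip·in = 2575.6/12 = 214.63 kip·ft.
φM_n = 0.90 × 214.63 = 193.17 kip·ft.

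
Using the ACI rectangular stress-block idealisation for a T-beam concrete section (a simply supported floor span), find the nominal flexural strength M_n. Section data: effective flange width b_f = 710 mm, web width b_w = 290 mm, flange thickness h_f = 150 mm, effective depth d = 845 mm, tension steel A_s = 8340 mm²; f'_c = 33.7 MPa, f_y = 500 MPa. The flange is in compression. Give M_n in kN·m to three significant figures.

M_n ≈ 3050 kN·m

Tension: T = A_s f_y = 8340 × 500 = 4170000 N.
Try a within the flange: a = T/(0.85 f'_c b_f) = 4170000/(0.85 × 33.7 × 710) = 205.04 mm.
a = 205.04 > h_f = 150 mm: the block extends into the web. Split into flange-overhang and web parts.
C_f = 0.85 f'_c (b_f − b_w) h_f = 0.85 × 33.7 × (710 − 290) × 150 = 1804635 N.
Remaining web compression depth: a_w = (T − C_f)/(0.85 f'_c b_w) = (4170000 − 1804635)/(0.85 × 33.7 × 290) = 284.74 mm.
M_n = C_f(d − h_f/2) + (T − C_f)(d − a_w/2) = 1804635 × (845 − 75) + 2365365 × (845 − 142.37) = 1389.57 + 1661.98 = 3051.55 × 10⁶ N·mm.
M_n = 3051.55 kN·m.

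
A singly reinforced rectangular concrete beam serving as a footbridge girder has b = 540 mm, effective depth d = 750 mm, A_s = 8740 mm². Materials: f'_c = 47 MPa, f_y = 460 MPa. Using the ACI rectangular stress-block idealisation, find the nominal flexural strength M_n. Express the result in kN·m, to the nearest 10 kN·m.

T = A_s f_y = 8740 × 460 = 4020400 N = 4020.4 kN.
From C = T: a = T/(0.85 f'_c b) = 4020400/(0.85 × 47 × 540) = 186.36 mm.
M_n = T(d − a/2) = 4020.4 kN × (750 − 93.18) mm = 2640.68 kN·m.

M_n ≈ 2640 kN·m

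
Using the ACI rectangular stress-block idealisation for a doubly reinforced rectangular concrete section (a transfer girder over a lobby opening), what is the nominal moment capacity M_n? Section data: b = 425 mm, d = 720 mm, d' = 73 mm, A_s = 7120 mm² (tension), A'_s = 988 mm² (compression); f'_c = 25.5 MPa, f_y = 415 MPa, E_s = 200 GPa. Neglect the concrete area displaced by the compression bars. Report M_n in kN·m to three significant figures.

M_n ≈ 1750 kN·m

Assume both tension and compression steel yield.
Net tension couple steel: A_s − A'_s = 6132 mm².
a = (A_s − A'_s) f_y / (0.85 f'_c b) = 2544780/(0.85 × 25.5 × 425) = 276.25 mm.
c = a/β₁ = 276.25/0.85 = 325.00 mm; ε'_s = 0.003(c − d')/c = 0.0023 ≥ f_y/E_s = 0.0021, so compression steel does yield.
M_n = (A_s − A'_s) f_y (d − a/2) + A'_s f_y (d − d') = [2544780 × (720 − 138.125) + 410020 × (720 − 73)] × 10⁻⁶ = 1480.74 + 265.28 = 1746.02 kN·m.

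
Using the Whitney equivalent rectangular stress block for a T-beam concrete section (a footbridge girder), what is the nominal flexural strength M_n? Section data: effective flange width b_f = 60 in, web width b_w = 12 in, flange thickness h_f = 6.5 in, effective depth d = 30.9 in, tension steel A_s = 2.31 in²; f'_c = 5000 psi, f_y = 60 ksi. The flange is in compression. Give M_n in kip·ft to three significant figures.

M_n ≈ 354 kip·ft

Tension: T = A_s f_y = 2.31 × 60 = 138.6 kips.
Try a within the flange: a = T/(0.85 f'_c b_f) = 138.6/(0.85 × 5 × 60) = 0.544 in.
Since a = 0.544 ≤ h_f = 6.5 in, the stress block lies entirely in the flange; analyse as a rectangular beam of width b_f.
M_n = T(d − a/2) = 138.6 × (30.9 − 0.272) = 4245.0 kip·in.
M_n = 4245.0/12 = 353.75 kip·ft.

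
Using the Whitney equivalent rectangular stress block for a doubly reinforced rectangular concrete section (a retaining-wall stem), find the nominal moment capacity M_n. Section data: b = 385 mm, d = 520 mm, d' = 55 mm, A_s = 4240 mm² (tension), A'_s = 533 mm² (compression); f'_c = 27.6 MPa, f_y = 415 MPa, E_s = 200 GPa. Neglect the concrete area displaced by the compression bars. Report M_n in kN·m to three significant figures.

Assume both tension and compression steel yield.
Net tension couple steel: A_s − A'_s = 3707 mm².
a = (A_s − A'_s) f_y / (0.85 f'_c b) = 1538405/(0.85 × 27.6 × 385) = 170.33 mm.
c = a/β₁ = 170.33/0.85 = 200.39 mm; ε'_s = 0.003(c − d')/c = 0.0022 ≥ f_y/E_s = 0.0021, so compression steel does yield.
M_n = (A_s − A'_s) f_y (d − a/2) + A'_s f_y (d − d') = [1538405 × (520 − 85.165) + 221195 × (520 − 55)] × 10⁻⁶ = 668.95 + 102.86 = 771.81 kN·m.

M_n ≈ 772 kN·m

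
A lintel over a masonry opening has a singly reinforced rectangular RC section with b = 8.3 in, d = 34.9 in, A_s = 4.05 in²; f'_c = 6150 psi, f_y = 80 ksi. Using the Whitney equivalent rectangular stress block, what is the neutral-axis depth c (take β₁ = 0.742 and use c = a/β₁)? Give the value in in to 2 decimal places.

T = A_s f_y = 4.05 × 80 = 324 kips.
a = T/(0.85 f'_c b) = 324/(0.85 × 6.15 × 8.3) = 7.4675 in.
With β₁ = 0.742, c = a/β₁ = 7.4675/0.742 = 10.06 in.

c ≈ 10.06 in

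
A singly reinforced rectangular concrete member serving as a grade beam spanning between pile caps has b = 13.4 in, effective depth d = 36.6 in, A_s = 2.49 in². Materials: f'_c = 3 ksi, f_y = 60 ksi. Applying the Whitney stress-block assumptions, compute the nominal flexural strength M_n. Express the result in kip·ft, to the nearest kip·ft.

T = A_s f_y = 2.49 × 60 = 149.4 kips.
a = T/(0.85 f'_c b) = 149.4/(0.85 × 3 × 13.4) = 4.372 in.
M_n = T(d − a/2) = 149.4 × (36.6 − 2.186) = 5141.5 kip·in = 5141.5/12 = 428.46 kip·ft.

M_n ≈ 428 kip·ft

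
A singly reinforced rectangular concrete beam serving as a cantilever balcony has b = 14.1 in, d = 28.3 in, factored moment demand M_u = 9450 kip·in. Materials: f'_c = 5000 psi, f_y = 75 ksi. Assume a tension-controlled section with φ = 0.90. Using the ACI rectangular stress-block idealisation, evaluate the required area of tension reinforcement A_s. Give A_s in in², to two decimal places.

A_s ≈ 5.65 in²

M_n = M_u/φ = 9450/0.90 = 10500 kip·in.
From M_n = 0.85 f'_c a b (d − a/2):
a = d − √(d² − 2M_n/(0.85 f'_c b)) = 28.3 − √(28.3² − 2 × 10500/(0.85 × 5 × 14.1)) = 7.076 in.
A_s = 0.85 f'_c a b / f_y = 0.85 × 5 × 7.076 × 14.1 / 75 = 5.654 in².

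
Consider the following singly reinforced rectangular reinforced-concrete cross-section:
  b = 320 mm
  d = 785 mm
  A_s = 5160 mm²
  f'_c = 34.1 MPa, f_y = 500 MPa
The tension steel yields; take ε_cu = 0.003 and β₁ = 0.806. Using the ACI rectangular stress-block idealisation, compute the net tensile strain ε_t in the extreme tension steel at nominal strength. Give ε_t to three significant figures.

a = A_s f_y/(0.85 f'_c b) = 278.16 mm.
β₁ = 0.806, so c = a/β₁ = 278.16/0.806 = 345.11 mm.
From the linear strain diagram with ε_cu = 0.003: ε_t = 0.003 (d − c)/c = 0.003 × (785 − 345.11)/345.11 = 0.00382.
ε_t < 0.004 — the section is over-reinforced for flexure under ACI limits.

ε_t ≈ 0.00382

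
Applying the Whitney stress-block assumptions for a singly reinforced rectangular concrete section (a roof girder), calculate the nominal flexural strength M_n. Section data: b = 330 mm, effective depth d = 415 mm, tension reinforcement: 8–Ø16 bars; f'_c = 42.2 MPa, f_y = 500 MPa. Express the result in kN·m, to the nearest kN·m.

M_n ≈ 306 kN·m

A_s = 8 × 201 = 1608 mm².
T = A_s f_y = 1608 × 500 = 804000 N = 804 kN.
From C = T: a = T/(0.85 f'_c b) = 804000/(0.85 × 42.2 × 330) = 67.92 mm.
M_n = T(d − a/2) = 804 kN × (415 − 33.96) mm = 306.36 kN·m.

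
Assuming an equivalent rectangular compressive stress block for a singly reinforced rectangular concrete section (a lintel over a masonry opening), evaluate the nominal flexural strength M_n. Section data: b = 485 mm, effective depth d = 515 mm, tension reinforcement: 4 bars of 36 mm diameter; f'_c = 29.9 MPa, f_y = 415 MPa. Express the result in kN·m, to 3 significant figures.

M_n ≈ 754 kN·m

A_s = 4 × 1018 = 4072 mm².
T = A_s f_y = 4072 × 415 = 1689880 N = 1689.88 kN.
From C = T: a = T/(0.85 f'_c b) = 1689880/(0.85 × 29.9 × 485) = 137.10 mm.
M_n = T(d − a/2) = 1689.88 kN × (515 − 68.55) mm = 754.45 kN·m.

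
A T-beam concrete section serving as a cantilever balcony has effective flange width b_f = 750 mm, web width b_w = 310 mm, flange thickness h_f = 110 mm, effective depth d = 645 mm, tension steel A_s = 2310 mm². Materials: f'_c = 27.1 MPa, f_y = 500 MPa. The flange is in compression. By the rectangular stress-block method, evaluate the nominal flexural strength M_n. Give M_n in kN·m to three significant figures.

M_n ≈ 706 kN·m

Tension: T = A_s f_y = 2310 × 500 = 1155000 N.
Try a within the flange: a = T/(0.85 f'_c b_f) = 1155000/(0.85 × 27.1 × 750) = 66.85 mm.
Since a = 66.85 ≤ h_f = 110 mm, the stress block lies entirely in the flange; analyse as a rectangular beam of width b_f.
M_n = T(d − a/2) = 1155000 × (645 − 33.425) = 706.37 × 10⁶ N·mm.
M_n = 706.37 kN·m.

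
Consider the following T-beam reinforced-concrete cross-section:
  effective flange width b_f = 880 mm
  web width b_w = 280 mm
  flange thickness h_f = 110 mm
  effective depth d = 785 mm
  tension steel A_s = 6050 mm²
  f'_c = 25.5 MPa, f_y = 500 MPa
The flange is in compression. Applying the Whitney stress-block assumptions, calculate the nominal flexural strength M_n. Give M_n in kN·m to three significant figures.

Tension: T = A_s f_y = 6050 × 500 = 3025000 N.
Try a within the flange: a = T/(0.85 f'_c b_f) = 3025000/(0.85 × 25.5 × 880) = 158.59 mm.
a = 158.59 > h_f = 110 mm: the block extends into the web. Split into flange-overhang and web parts.
C_f = 0.85 f'_c (b_f − b_w) h_f = 0.85 × 25.5 × (880 − 280) × 110 = 1430550 N.
Remaining web compression depth: a_w = (T − C_f)/(0.85 f'_c b_w) = (3025000 − 1430550)/(0.85 × 25.5 × 280) = 262.72 mm.
M_n = C_f(d − h_f/2) + (T − C_f)(d − a_w/2) = 1430550 × (785 − 55) + 1594450 × (785 − 131.36) = 1044.30 + 1042.20 = 2086.50 × 10⁶ N·mm.
M_n = 2086.50 kN·m.

M_n ≈ 2090 kN·m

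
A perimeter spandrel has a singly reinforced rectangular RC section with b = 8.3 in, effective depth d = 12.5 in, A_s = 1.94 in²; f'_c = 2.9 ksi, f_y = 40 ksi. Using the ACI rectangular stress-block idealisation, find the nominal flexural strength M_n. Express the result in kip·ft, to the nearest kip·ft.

M_n ≈ 69 kip·ft

T = A_s f_y = 1.94 × 40 = 77.6 kips.
a = T/(0.85 f'_c b) = 77.6/(0.85 × 2.9 × 8.3) = 3.793 in.
M_n = T(d − a/2) = 77.6 × (12.5 − 1.8965) = 822.8 kip·in = 822.8/12 = 68.57 kip·ft.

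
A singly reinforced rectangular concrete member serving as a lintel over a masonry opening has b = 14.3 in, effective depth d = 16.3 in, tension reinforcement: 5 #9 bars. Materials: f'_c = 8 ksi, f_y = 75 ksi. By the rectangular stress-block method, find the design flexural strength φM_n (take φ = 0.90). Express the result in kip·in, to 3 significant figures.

A_s = 5 × 1 = 5 in².
T = A_s f_y = 5 × 75 = 375 kips.
a = T/(0.85 f'_c b) = 375/(0.85 × 8 × 14.3) = 3.856 in.
M_n = T(d − a/2) = 375 × (16.3 − 1.928) = 5389.5 kip·in.
φM_n = 0.90 × 5389.5 = 4850.6 kip·in.

φM_n ≈ 4850 kip·in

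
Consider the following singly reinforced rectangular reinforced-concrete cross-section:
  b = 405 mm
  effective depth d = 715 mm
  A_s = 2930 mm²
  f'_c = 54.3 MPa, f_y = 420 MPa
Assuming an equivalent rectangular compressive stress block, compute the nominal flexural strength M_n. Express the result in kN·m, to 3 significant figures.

M_n ≈ 839 kN·m

T = A_s f_y = 2930 × 420 = 1230600 N = 1230.6 kN.
From C = T: a = T/(0.85 f'_c b) = 1230600/(0.85 × 54.3 × 405) = 65.83 mm.
M_n = T(d − a/2) = 1230.6 kN × (715 − 32.915) mm = 839.37 kN·m.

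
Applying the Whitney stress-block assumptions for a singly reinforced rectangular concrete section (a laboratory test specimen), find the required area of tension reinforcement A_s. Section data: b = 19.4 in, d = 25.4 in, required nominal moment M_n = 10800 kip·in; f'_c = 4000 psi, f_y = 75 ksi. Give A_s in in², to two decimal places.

From M_n = 0.85 f'_c a b (d − a/2):
a = d − √(d² − 2M_n/(0.85 f'_c b)) = 25.4 − √(25.4² − 2 × 10800/(0.85 × 4 × 19.4)) = 7.576 in.
A_s = 0.85 f'_c a b / f_y = 0.85 × 4 × 7.576 × 19.4 / 75 = 6.663 in².

A_s ≈ 6.66 in²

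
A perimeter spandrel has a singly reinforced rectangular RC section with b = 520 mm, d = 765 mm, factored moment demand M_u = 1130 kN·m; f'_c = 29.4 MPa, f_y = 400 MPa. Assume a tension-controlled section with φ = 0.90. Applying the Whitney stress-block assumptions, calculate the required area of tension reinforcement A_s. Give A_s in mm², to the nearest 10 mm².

M_n = M_u/φ = 1130/0.90 = 1255.56 kN·m.
With M_n = 0.85 f'_c a b (d − a/2), solve the quadratic for a:
a = d − √(d² − 2M_n/(0.85 f'_c b)) = 765 − √(765² − 2 × 1255.56×10⁶/(0.85 × 29.4 × 520)) = 138.91 mm.
A_s = 0.85 f'_c a b / f_y = 0.85 × 29.4 × 138.91 × 520 / 400 = 4512.8 mm².

A_s ≈ 4510 mm²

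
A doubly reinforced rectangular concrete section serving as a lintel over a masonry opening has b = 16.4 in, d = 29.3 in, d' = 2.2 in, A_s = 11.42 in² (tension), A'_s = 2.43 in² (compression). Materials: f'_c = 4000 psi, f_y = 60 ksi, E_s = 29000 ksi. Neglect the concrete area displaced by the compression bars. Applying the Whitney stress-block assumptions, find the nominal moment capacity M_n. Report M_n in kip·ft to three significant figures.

M_n ≈ 1430 kip·ft

Assume both steels yield.
a = (A_s − A'_s) f_y/(0.85 f'_c b) = (11.42 − 2.43) × 60/(0.85 × 4 × 16.4) = 9.674 in.
c = a/β₁ = 9.674/0.85 = 11.381 in; ε'_s = 0.003(c − d')/c = 0.0024 ≥ ε_y = 0.0021, so the compression steel yields.
M_n = (A_s − A'_s) f_y (d − a/2) + A'_s f_y (d − d') = 539.4 × (29.3 − 4.837) + 145.8 × (29.3 − 2.2) = 13195.3 + 3951.2 = 17146.5 kip·in = 17146.5/12 = 1428.88 kip·ft.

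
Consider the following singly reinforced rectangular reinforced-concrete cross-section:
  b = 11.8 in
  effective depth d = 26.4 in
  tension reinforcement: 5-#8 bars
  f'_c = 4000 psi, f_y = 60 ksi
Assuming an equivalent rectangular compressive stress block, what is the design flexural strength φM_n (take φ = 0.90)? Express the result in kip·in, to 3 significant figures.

φM_n ≈ 5000 kip·in

A_s = 5 × 0.79 = 3.95 in².
T = A_s f_y = 3.95 × 60 = 237 kips.
a = T/(0.85 f'_c b) = 237/(0.85 × 4 × 11.8) = 5.907 in.
M_n = T(d − a/2) = 237 × (26.4 − 2.9535) = 5556.8 kip·in.
φM_n = 0.90 × 5556.8 = 5001.1 kip·in.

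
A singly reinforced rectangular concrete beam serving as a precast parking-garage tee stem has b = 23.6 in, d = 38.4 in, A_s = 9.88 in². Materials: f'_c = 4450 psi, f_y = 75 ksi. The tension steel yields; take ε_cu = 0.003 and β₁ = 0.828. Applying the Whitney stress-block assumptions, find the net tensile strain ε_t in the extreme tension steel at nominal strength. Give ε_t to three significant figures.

a = A_s f_y/(0.85 f'_c b) = 8.301 in.
β₁ = 0.828, so c = a/β₁ = 8.301/0.828 = 10.025 in.
From the linear strain diagram with ε_cu = 0.003: ε_t = 0.003 (d − c)/c = 0.003 × (38.4 − 10.025)/10.025 = 0.00849.
Since ε_t ≥ 0.005, the section is tension-controlled.

ε_t ≈ 0.00849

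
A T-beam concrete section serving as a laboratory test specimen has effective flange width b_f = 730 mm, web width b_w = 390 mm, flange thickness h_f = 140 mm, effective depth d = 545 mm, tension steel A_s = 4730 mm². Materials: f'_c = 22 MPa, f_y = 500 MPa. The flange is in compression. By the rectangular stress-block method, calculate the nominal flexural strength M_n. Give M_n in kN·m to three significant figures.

M_n ≈ 1080 kN·m

Tension: T = A_s f_y = 4730 × 500 = 2365000 N.
Try a within the flange: a = T/(0.85 f'_c b_f) = 2365000/(0.85 × 22 × 730) = 173.25 mm.
a = 173.25 > h_f = 140 mm: the block extends into the web. Split into flange-overhang and web parts.
C_f = 0.85 f'_c (b_f − b_w) h_f = 0.85 × 22 × (730 − 390) × 140 = 890120 N.
Remaining web compression depth: a_w = (T − C_f)/(0.85 f'_c b_w) = (2365000 − 890120)/(0.85 × 22 × 390) = 202.23 mm.
M_n = C_f(d − h_f/2) + (T − C_f)(d − a_w/2) = 890120 × (545 − 70) + 1474880 × (545 − 101.115) = 422.81 + 654.68 = 1077.49 × 10⁶ N·mm.
M_n = 1077.49 kN·m.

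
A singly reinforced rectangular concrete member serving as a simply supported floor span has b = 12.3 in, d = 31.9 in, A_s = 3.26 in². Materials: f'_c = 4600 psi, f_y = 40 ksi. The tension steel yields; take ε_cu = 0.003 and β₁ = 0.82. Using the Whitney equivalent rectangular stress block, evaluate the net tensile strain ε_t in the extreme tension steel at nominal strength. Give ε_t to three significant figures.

ε_t ≈ 0.0259

a = A_s f_y/(0.85 f'_c b) = 2.711 in.
β₁ = 0.82, so c = a/β₁ = 2.711/0.82 = 3.306 in.
From the linear strain diagram with ε_cu = 0.003: ε_t = 0.003 (d − c)/c = 0.003 × (31.9 − 3.306)/3.306 = 0.0259.
Since ε_t ≥ 0.005, the section is tension-controlled.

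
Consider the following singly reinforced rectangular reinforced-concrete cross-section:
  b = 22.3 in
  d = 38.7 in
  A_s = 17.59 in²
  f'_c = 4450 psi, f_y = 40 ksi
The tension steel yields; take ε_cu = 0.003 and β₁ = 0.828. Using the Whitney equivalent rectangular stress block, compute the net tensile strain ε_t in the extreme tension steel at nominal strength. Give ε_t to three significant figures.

a = A_s f_y/(0.85 f'_c b) = 8.341 in.
β₁ = 0.828, so c = a/β₁ = 8.341/0.828 = 10.074 in.
From the linear strain diagram with ε_cu = 0.003: ε_t = 0.003 (d − c)/c = 0.003 × (38.7 − 10.074)/10.074 = 0.00852.
Since ε_t ≥ 0.005, the section is tension-controlled.

ε_t ≈ 0.00852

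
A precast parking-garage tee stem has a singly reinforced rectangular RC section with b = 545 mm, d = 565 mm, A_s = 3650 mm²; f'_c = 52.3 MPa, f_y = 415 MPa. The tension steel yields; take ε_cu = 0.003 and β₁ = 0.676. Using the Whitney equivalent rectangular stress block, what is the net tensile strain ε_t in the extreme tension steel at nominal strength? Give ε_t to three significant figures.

ε_t ≈ 0.0153

a = A_s f_y/(0.85 f'_c b) = 62.52 mm.
β₁ = 0.676, so c = a/β₁ = 62.52/0.676 = 92.49 mm.
From the linear strain diagram with ε_cu = 0.003: ε_t = 0.003 (d − c)/c = 0.003 × (565 − 92.49)/92.49 = 0.0153.
Since ε_t ≥ 0.005, the section is tension-controlled.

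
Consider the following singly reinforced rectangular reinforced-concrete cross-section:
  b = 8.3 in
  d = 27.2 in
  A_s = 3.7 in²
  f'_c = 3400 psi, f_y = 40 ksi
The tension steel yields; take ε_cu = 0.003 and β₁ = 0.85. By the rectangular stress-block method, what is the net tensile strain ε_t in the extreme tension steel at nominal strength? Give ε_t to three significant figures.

ε_t ≈ 0.00824

a = A_s f_y/(0.85 f'_c b) = 6.170 in.
β₁ = 0.85, so c = a/β₁ = 6.170/0.85 = 7.259 in.
From the linear strain diagram with ε_cu = 0.003: ε_t = 0.003 (d − c)/c = 0.003 × (27.2 − 7.259)/7.259 = 0.00824.
Since ε_t ≥ 0.005, the section is tension-controlled.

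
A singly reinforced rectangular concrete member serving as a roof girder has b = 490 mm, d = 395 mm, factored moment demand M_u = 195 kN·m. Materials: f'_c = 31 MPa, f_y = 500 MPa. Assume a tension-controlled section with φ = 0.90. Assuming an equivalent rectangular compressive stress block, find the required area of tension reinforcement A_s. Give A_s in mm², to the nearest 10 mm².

M_n = M_u/φ = 195/0.90 = 216.667 kN·m.
With M_n = 0.85 f'_c a b (d − a/2), solve the quadratic for a:
a = d − √(d² − 2M_n/(0.85 f'_c b)) = 395 − √(395² − 2 × 216.667×10⁶/(0.85 × 31 × 490)) = 45.05 mm.
A_s = 0.85 f'_c a b / f_y = 0.85 × 31 × 45.05 × 490 / 500 = 1163.3 mm².

A_s ≈ 1160 mm²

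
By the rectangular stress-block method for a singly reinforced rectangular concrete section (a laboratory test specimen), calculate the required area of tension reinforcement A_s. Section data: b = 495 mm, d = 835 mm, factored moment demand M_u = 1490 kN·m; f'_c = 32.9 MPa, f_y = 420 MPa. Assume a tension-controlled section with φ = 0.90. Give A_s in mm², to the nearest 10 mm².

A_s ≈ 5210 mm²

M_n = M_u/φ = 1490/0.90 = 1655.56 kN·m.
With M_n = 0.85 f'_c a b (d − a/2), solve the quadratic for a:
a = d − √(d² − 2M_n/(0.85 f'_c b)) = 835 − √(835² − 2 × 1655.56×10⁶/(0.85 × 32.9 × 495)) = 158.22 mm.
A_s = 0.85 f'_c a b / f_y = 0.85 × 32.9 × 158.22 × 495 / 420 = 5214.7 mm².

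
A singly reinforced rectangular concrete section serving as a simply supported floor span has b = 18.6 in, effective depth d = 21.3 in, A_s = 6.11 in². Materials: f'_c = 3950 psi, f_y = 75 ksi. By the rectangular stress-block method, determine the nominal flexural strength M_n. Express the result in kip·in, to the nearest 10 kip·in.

M_n ≈ 8080 kip·in

T = A_s f_y = 6.11 × 75 = 458.25 kips.
a = T/(0.85 f'_c b) = 458.25/(0.85 × 3.95 × 18.6) = 7.338 in.
M_n = T(d − a/2) = 458.25 × (21.3 − 3.669) = 8079.4 kip·in.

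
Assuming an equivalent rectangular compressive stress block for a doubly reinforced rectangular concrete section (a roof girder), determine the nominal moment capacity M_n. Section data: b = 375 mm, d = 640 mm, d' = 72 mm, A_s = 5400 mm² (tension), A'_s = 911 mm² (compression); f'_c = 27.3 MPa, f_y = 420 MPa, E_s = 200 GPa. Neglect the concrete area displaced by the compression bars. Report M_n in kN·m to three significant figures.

Assume both tension and compression steel yield.
Net tension couple steel: A_s − A'_s = 4489 mm².
a = (A_s − A'_s) f_y / (0.85 f'_c b) = 1885380/(0.85 × 27.3 × 375) = 216.66 mm.
c = a/β₁ = 216.66/0.85 = 254.89 mm; ε'_s = 0.003(c − d')/c = 0.0022 ≥ f_y/E_s = 0.0021, so compression steel does yield.
M_n = (A_s − A'_s) f_y (d − a/2) + A'_s f_y (d − d') = [1885380 × (640 − 108.33) + 382620 × (640 − 72)] × 10⁻⁶ = 1002.40 + 217.33 = 1219.73 kN·m.

M_n ≈ 1220 kN·m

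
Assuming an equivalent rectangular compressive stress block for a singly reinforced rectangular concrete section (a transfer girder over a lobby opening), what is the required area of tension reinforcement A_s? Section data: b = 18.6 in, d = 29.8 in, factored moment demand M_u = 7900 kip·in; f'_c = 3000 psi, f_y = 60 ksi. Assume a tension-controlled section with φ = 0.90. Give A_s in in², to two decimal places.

M_n = M_u/φ = 7900/0.90 = 8777.78 kip·in.
From M_n = 0.85 f'_c a b (d − a/2):
a = d − √(d² − 2M_n/(0.85 f'_c b)) = 29.8 − √(29.8² − 2 × 8777.78/(0.85 × 3 × 18.6)) = 7.043 in.
A_s = 0.85 f'_c a b / f_y = 0.85 × 3 × 7.043 × 18.6 / 60 = 5.567 in².

A_s ≈ 5.57 in²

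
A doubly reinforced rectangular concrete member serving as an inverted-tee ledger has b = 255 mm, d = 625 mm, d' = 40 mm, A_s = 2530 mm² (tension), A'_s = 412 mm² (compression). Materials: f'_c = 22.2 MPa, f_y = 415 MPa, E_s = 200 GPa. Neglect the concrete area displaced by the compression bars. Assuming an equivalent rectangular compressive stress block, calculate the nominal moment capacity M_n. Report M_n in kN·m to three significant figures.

M_n ≈ 569 kN·m

Assume both tension and compression steel yield.
Net tension couple steel: A_s − A'_s = 2118 mm².
a = (A_s − A'_s) f_y / (0.85 f'_c b) = 878970/(0.85 × 22.2 × 255) = 182.67 mm.
c = a/β₁ = 182.67/0.85 = 214.91 mm; ε'_s = 0.003(c − d')/c = 0.0024 ≥ f_y/E_s = 0.0021, so compression steel does yield.
M_n = (A_s − A'_s) f_y (d − a/2) + A'_s f_y (d − d') = [878970 × (625 − 91.335) + 170980 × (625 − 40)] × 10⁻⁶ = 469.08 + 100.02 = 569.10 kN·m.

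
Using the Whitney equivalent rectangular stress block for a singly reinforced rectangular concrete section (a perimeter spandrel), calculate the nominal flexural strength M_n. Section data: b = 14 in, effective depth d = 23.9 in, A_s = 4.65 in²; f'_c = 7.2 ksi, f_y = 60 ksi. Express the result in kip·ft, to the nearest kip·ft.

T = A_s f_y = 4.65 × 60 = 279 kips.
a = T/(0.85 f'_c b) = 279/(0.85 × 7.2 × 14) = 3.256 in.
M_n = T(d − a/2) = 279 × (23.9 − 1.628) = 6213.9 kip·in = 6213.9/12 = 517.83 kip·ft.

M_n ≈ 518 kip·ft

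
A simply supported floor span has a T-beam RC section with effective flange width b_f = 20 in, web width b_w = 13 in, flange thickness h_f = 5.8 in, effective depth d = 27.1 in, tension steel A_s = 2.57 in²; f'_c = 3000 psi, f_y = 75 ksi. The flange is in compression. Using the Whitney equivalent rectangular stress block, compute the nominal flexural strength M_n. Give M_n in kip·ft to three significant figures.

Tension: T = A_s f_y = 2.57 × 75 = 192.75 kips.
Try a within the flange: a = T/(0.85 f'_c b_f) = 192.75/(0.85 × 3 × 20) = 3.779 in.
Since a = 3.779 ≤ h_f = 5.8 in, the stress block lies entirely in the flange; analyse as a rectangular beam of width b_f.
M_n = T(d − a/2) = 192.75 × (27.1 − 1.8895) = 4859.3 kip·in.
M_n = 4859.3/12 = 404.94 kip·ft.

M_n ≈ 405 kip·ft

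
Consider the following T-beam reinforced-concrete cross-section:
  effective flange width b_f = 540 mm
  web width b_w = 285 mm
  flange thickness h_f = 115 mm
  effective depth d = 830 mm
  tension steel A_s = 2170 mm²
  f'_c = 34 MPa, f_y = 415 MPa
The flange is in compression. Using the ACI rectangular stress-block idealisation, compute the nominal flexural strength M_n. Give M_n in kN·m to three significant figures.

M_n ≈ 721 kN·m

Tension: T = A_s f_y = 2170 × 415 = 900550 N.
Try a within the flange: a = T/(0.85 f'_c b_f) = 900550/(0.85 × 34 × 540) = 57.71 mm.
Since a = 57.71 ≤ h_f = 115 mm, the stress block lies entirely in the flange; analyse as a rectangular beam of width b_f.
M_n = T(d − a/2) = 900550 × (830 − 28.855) = 721.47 × 10⁶ N·mm.
M_n = 721.47 kN·m.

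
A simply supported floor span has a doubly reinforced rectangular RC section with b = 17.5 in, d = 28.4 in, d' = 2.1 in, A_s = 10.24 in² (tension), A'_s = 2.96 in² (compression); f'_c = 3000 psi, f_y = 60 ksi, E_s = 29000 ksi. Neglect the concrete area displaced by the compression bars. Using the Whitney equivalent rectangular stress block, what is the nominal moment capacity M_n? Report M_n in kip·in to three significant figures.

M_n ≈ 14900 kip·in

Assume both steels yield.
a = (A_s − A'_s) f_y/(0.85 f'_c b) = (10.24 − 2.96) × 60/(0.85 × 3 × 17.5) = 9.788 in.
c = a/β₁ = 9.788/0.85 = 11.515 in; ε'_s = 0.003(c − d')/c = 0.0025 ≥ ε_y = 0.0021, so the compression steel yields.
M_n = (A_s − A'_s) f_y (d − a/2) + A'_s f_y (d − d') = 436.8 × (28.4 − 4.894) + 177.6 × (28.4 − 2.1) = 10267.4 + 4670.9 = 14938.3 kip·in.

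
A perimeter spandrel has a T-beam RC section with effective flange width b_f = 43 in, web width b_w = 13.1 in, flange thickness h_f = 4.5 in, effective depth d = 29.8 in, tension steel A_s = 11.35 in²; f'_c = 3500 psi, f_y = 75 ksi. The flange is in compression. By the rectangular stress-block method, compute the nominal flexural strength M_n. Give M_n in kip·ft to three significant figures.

Tension: T = A_s f_y = 11.35 × 75 = 851.25 kips.
Try a within the flange: a = T/(0.85 f'_c b_f) = 851.25/(0.85 × 3.5 × 43) = 6.654 in.
a = 6.654 > h_f = 4.5 in: the block extends into the web. Split into flange-overhang and web parts.
C_f = 0.85 f'_c (b_f − b_w) h_f = 0.85 × 3.5 × (43 − 13.1) × 4.5 = 400.3 kips.
Remaining web compression depth: a_w = (T − C_f)/(0.85 f'_c b_w) = (851.25 − 400.3)/(0.85 × 3.5 × 13.1) = 11.571 in.
M_n = C_f(d − h_f/2) + (T − C_f)(d − a_w/2) = 400.3 × (29.8 − 2.25) + 450.95 × (29.8 − 5.7855) = 11028.3 + 10829.3 = 21857.6 kip·in.
M_n = 21857.6/12 = 1821.47 kip·ft.

M_n ≈ 1820 kip·ft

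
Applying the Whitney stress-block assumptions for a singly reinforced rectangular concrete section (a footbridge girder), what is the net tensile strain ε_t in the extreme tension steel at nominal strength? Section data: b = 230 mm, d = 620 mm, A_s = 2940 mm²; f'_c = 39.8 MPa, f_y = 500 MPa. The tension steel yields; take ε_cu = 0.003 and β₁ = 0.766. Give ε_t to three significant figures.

ε_t ≈ 0.00454

a = A_s f_y/(0.85 f'_c b) = 188.92 mm.
β₁ = 0.766, so c = a/β₁ = 188.92/0.766 = 246.63 mm.
From the linear strain diagram with ε_cu = 0.003: ε_t = 0.003 (d − c)/c = 0.003 × (620 − 246.63)/246.63 = 0.00454.
ε_t is between 0.004 and 0.005 — transition zone.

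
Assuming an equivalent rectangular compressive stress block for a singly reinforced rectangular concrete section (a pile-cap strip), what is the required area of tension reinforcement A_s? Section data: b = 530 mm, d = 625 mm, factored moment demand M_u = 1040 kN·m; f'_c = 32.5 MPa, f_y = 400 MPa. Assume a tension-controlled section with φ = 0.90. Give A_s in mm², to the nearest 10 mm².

A_s ≈ 5220 mm²

M_n = M_u/φ = 1040/0.90 = 1155.56 kN·m.
With M_n = 0.85 f'_c a b (d − a/2), solve the quadratic for a:
a = d − √(d² − 2M_n/(0.85 f'_c b)) = 625 − √(625² − 2 × 1155.56×10⁶/(0.85 × 32.5 × 530)) = 142.53 mm.
A_s = 0.85 f'_c a b / f_y = 0.85 × 32.5 × 142.53 × 530 / 400 = 5217.0 mm².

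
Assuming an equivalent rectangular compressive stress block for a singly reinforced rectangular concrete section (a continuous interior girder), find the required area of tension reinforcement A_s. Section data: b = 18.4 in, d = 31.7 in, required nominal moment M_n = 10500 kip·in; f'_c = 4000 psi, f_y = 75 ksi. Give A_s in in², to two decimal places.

A_s ≈ 4.86 in²

From M_n = 0.85 f'_c a b (d − a/2):
a = d − √(d² − 2M_n/(0.85 f'_c b)) = 31.7 − √(31.7² − 2 × 10500/(0.85 × 4 × 18.4)) = 5.831 in.
A_s = 0.85 f'_c a b / f_y = 0.85 × 4 × 5.831 × 18.4 / 75 = 4.864 in².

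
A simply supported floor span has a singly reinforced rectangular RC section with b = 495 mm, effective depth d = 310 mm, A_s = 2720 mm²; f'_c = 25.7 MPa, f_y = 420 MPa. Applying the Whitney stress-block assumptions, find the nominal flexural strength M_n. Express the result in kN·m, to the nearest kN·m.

M_n ≈ 294 kN·m

T = A_s f_y = 2720 × 420 = 1142400 N = 1142.4 kN.
From C = T: a = T/(0.85 f'_c b) = 1142400/(0.85 × 25.7 × 495) = 105.65 mm.
M_n = T(d − a/2) = 1142.4 kN × (310 − 52.825) mm = 293.80 kN·m.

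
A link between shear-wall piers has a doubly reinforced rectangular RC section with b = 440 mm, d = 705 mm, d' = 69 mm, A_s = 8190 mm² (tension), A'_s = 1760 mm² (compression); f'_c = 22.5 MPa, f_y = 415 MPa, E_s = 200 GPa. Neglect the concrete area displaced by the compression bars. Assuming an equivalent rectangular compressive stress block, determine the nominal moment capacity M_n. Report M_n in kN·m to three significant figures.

Assume both tension and compression steel yield.
Net tension couple steel: A_s − A'_s = 6430 mm².
a = (A_s − A'_s) f_y / (0.85 f'_c b) = 2668450/(0.85 × 22.5 × 440) = 317.11 mm.
c = a/β₁ = 317.11/0.85 = 373.07 mm; ε'_s = 0.003(c − d')/c = 0.0024 ≥ f_y/E_s = 0.0021, so compression steel does yield.
M_n = (A_s − A'_s) f_y (d − a/2) + A'_s f_y (d − d') = [2668450 × (705 − 158.555) + 730400 × (705 − 69)] × 10⁻⁶ = 1458.16 + 464.53 = 1922.69 kN·m.

M_n ≈ 1920 kN·m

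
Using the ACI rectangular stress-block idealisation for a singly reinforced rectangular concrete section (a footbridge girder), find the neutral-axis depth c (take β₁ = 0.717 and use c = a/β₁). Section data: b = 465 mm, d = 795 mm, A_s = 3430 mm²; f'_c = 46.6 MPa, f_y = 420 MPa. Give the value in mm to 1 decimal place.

T = A_s f_y = 3430 × 420 = 1440600 N = 1440.6 kN.
Setting C = 0.85 f'_c a b equal to T: a = 1440600/(0.85 × 46.6 × 465) = 78.214 mm.
With β₁ = 0.717, c = a/β₁ = 78.214/0.717 = 109.1 mm.

c ≈ 109.1 mm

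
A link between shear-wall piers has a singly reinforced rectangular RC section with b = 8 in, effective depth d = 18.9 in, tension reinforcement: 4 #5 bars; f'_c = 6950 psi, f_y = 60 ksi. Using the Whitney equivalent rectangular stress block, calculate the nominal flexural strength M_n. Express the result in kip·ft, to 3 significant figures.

A_s = 4 × 0.31 = 1.24 in².
T = A_s f_y = 1.24 × 60 = 74.4 kips.
a = T/(0.85 f'_c b) = 74.4/(0.85 × 6.95 × 8) = 1.574 in.
M_n = T(d − a/2) = 74.4 × (18.9 − 0.787) = 1347.6 kip·in = 1347.6/12 = 112.30 kip·ft.

M_n ≈ 112 kip·ft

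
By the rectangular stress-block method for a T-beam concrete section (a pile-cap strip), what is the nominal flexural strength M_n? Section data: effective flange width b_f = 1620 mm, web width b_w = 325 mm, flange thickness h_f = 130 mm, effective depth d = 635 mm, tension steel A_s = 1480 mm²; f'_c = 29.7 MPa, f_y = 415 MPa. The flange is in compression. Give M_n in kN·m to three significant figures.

Tension: T = A_s f_y = 1480 × 415 = 614200 N.
Try a within the flange: a = T/(0.85 f'_c b_f) = 614200/(0.85 × 29.7 × 1620) = 15.02 mm.
Since a = 15.02 ≤ h_f = 130 mm, the stress block lies entirely in the flange; analyse as a rectangular beam of width b_f.
M_n = T(d − a/2) = 614200 × (635 − 7.51) = 385.40 × 10⁶ N·mm.
M_n = 385.40 kN·m.

M_n ≈ 385 kN·m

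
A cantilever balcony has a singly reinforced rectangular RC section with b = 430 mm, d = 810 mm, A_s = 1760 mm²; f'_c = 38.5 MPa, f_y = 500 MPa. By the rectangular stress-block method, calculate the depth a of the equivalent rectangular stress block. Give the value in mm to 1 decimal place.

T = A_s f_y = 1760 × 500 = 880000 N = 880 kN.
Setting C = 0.85 f'_c a b equal to T: a = 880000/(0.85 × 38.5 × 430) = 62.5 mm.

a ≈ 62.5 mm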